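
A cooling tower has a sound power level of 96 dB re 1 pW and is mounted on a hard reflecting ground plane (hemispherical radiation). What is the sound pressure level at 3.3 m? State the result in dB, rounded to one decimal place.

77.6 dB

The power spreads over a hemisphere of area 2π·r², so L_p = L_w − 10·log₁₀(2π·r²).
2π·r² = 68.42 m², 10·log₁₀ of that is 18.352 dB.
L_p = 96 − 18.352 = 77.65 dB.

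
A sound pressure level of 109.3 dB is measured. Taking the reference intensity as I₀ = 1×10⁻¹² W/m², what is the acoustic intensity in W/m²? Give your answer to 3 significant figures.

I/I₀ = 10^(109.3/10) = 8.511e+10, so I = 8.511e+10 × 10⁻¹² W/m².

0.0851 W/m²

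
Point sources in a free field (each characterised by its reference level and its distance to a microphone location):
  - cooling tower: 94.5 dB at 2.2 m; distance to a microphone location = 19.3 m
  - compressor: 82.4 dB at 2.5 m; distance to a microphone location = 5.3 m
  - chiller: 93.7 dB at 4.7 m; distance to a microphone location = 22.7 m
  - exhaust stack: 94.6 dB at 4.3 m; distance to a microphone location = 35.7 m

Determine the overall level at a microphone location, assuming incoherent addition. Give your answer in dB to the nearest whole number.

83 dB

First find each source's level at the receiver (point-source: −20·log₁₀(r/r_ref)), then combine on an intensity basis.
cooling tower: 94.5 − 20·log₁₀(19.3/2.2) = 94.5 − 18.86 = 75.64 dB.
compressor: 82.4 − 20·log₁₀(5.3/2.5) = 82.4 − 6.53 = 75.87 dB.
chiller: 93.7 − 20·log₁₀(22.7/4.7) = 93.7 − 13.68 = 80.02 dB.
exhaust stack: 94.6 − 20·log₁₀(35.7/4.3) = 94.6 − 18.38 = 76.22 dB.
Σ 10^(L/10) = 2.176e+08 → L_total = 10·log₁₀(2.176e+08) = 83.38 dB.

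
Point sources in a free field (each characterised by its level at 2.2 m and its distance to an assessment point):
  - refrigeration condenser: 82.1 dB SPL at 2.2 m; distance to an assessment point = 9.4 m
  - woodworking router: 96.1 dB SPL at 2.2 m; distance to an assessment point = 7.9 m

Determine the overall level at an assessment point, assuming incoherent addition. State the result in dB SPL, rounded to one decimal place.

85.1 dB SPL

First find each source's level at the receiver (point-source: −20·log₁₀(r/r_ref)), then combine on an intensity basis.
refrigeration condenser: 82.1 − 20·log₁₀(9.4/2.2) = 82.1 − 12.61 = 69.49 dB SPL.
woodworking router: 96.1 − 20·log₁₀(7.9/2.2) = 96.1 − 11.10 = 85.00 dB SPL.
Σ 10^(L/10) = 3.248e+08 → L_total = 10·log₁₀(3.248e+08) = 85.12 dB SPL.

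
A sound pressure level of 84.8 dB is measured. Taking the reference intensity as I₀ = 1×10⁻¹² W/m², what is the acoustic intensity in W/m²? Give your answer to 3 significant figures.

0.000302 W/m²

L = 10·log₁₀(I/I₀) ⇒ I = I₀·10^(L/10) = 10⁻¹² × 10^8.48.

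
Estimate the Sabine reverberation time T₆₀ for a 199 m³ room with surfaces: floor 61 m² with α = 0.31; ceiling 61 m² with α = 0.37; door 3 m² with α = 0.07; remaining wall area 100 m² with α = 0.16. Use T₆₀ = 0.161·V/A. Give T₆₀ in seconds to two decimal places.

0.56 s

Total absorption A = 61·0.31 + 61·0.37 + 3·0.07 + 100·0.16 = 57.69 m² sabins.
T₆₀ = 0.161 × 199 / 57.69 = 0.555 s.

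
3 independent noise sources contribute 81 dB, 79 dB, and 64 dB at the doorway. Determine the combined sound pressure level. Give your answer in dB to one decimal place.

For uncorrelated sources the intensities add, so convert each level to linear form, sum, and take 10·log₁₀ of the total.
Σ 10^(L/10) = 10^(81/10) + 10^(79/10) + 10^(64/10) = 2.078e+08.
L_total = 10·log₁₀(2.078e+08) = 83.18 dB.

83.2 dB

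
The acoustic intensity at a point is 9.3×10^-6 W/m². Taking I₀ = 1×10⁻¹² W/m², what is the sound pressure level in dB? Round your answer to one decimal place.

L = 10·log₁₀(I/I₀) = 10·log₁₀(9.3×10^-6/10⁻¹²) = 10·log₁₀(9.3×10^6).
L = 10·(0.9685 + 6) = 69.68 dB.

69.7 dB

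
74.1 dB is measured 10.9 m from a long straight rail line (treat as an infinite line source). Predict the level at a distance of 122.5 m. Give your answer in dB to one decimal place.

63.6 dB

For a line source, L₂ = L₁ − 10·log₁₀(r₂/r₁).
L₂ = 74.1 − 10·log₁₀(122.5/10.9) = 74.1 − 10.507 = 63.59 dB.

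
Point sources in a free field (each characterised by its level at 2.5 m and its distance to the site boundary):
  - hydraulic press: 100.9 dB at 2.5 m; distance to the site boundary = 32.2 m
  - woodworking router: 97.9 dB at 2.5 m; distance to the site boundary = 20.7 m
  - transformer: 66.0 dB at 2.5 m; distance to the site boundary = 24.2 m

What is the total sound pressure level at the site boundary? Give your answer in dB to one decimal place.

First find each source's level at the receiver (point-source: −20·log₁₀(r/r_ref)), then combine on an intensity basis.
hydraulic press: 100.9 − 20·log₁₀(32.2/2.5) = 100.9 − 22.20 = 78.70 dB.
woodworking router: 97.9 − 20·log₁₀(20.7/2.5) = 97.9 − 18.36 = 79.54 dB.
transformer: 66.0 − 20·log₁₀(24.2/2.5) = 66.0 − 19.72 = 46.28 dB.
Σ 10^(L/10) = 1.641e+08 → L_total = 10·log₁₀(1.641e+08) = 82.15 dB.

82.2 dB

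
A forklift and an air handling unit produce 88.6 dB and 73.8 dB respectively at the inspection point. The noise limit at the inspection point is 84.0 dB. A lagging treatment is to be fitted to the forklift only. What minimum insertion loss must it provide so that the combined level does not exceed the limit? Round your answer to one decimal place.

Everything except the forklift sums to 10^(73.8/10) = 2.399e+07 in linear terms, 73.80 dB.
To meet 84.0 dB overall, the treated forklift may contribute at most 10^(84.0/10) − 2.399e+07 = 2.272e+08, i.e. 83.56 dB.
Required insertion loss = 88.6 − 83.56 = 5.04 dB.

5.0 dB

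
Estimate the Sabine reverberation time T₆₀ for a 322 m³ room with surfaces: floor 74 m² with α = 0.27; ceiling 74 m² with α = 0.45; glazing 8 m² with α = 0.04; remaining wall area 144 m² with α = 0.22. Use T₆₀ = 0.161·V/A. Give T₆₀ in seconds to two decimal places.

0.61 s

Summing Sᵢαᵢ: 74·0.27 + 74·0.45 + 8·0.04 + 144·0.22 = 85.28 m².
T₆₀ = 0.161 × 322 / 85.28 = 0.608 s.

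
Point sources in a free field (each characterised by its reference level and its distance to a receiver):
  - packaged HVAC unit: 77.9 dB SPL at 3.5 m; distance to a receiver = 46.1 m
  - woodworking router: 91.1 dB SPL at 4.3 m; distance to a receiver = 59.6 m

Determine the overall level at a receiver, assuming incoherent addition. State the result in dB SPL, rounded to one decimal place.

Apply inverse-square spreading to bring every level to the receiver, then sum 10^(L/10).
packaged HVAC unit: 77.9 − 20·log₁₀(46.1/3.5) = 77.9 − 22.39 = 55.51 dB SPL.
woodworking router: 91.1 − 20·log₁₀(59.6/4.3) = 91.1 − 22.84 = 68.26 dB SPL.
Σ 10^(L/10) = 7.061e+06 → L_total = 10·log₁₀(7.061e+06) = 68.49 dB SPL.

68.5 dB SPL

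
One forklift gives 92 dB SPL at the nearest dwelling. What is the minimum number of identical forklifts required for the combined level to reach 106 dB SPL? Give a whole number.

N identical sources give L₁ + 10·log₁₀ N, so require 10·log₁₀ N ≥ 106 − 92 = 14.0 dB.
N ≥ 10^(14.0/10) = 25.119, so N = 26.

26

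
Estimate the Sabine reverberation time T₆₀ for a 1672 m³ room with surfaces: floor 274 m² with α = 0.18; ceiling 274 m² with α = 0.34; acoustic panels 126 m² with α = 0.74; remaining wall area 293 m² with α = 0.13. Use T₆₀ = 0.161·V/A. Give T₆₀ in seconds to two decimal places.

0.98 s

Total absorption A = 274·0.18 + 274·0.34 + 126·0.74 + 293·0.13 = 273.81 m² sabins.
T₆₀ = 0.161·V/A = 0.161·1672/273.81 = 0.983 s.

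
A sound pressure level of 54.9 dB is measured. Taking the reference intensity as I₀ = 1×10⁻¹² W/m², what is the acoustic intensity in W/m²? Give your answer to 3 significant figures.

I/I₀ = 10^(54.9/10) = 3.09e+05, so I = 3.09e+05 × 10⁻¹² W/m².

3.09e-07 W/m²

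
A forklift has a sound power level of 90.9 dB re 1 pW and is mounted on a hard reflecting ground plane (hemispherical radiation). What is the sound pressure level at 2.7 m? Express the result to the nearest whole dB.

The power spreads over a hemisphere of area 2π·r², so L_p = L_w − 10·log₁₀(2π·r²).
2π·r² = 45.8 m², 10·log₁₀ of that is 16.609 dB.
L_p = 90.9 − 16.609 = 74.29 dB.

74 dB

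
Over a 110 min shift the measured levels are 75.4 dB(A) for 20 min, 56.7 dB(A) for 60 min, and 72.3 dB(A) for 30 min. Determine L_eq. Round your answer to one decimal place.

The energy average is taken in the linear domain: L_eq = 10·log₁₀[(Σ tᵢ·10^(Lᵢ/10))/T], T = 110 min.
Σ tᵢ·10^(Lᵢ/10) = 20·10^(75.4/10) + 60·10^(56.7/10) + 30·10^(72.3/10) = 1.231e+09.
L_eq = 10·log₁₀(1.231e+09/110) = 70.49 dB(A).

70.5 dB(A)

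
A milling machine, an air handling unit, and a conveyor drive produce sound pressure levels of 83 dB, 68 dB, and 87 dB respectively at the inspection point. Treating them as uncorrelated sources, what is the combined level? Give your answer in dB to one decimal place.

For uncorrelated sources the intensities add, so convert each level to linear form, sum, and take 10·log₁₀ of the total.
Σ 10^(L/10) = 10^(83/10) + 10^(68/10) + 10^(87/10) = 7.070e+08.
L_total = 10·log₁₀(7.070e+08) = 88.49 dB.

88.5 dB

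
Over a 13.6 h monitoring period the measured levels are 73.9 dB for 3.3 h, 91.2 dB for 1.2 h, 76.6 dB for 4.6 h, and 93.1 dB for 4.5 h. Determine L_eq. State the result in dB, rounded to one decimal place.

The energy average is taken in the linear domain: L_eq = 10·log₁₀[(Σ tᵢ·10^(Lᵢ/10))/T], T = 13.6 h.
Σ tᵢ·10^(Lᵢ/10) = 3.3·10^(73.9/10) + 1.2·10^(91.2/10) + 4.6·10^(76.6/10) + 4.5·10^(93.1/10) = 1.106e+10.
L_eq = 10·log₁₀(1.106e+10/13.6) = 89.10 dB.

89.1 dB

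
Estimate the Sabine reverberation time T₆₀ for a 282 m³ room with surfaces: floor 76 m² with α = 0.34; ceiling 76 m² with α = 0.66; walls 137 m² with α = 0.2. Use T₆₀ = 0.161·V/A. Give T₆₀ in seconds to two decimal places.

0.44 s

Summing Sᵢαᵢ: 76·0.34 + 76·0.66 + 137·0.2 = 103.40 m².
T₆₀ = 0.161·V/A = 0.161·282/103.40 = 0.439 s.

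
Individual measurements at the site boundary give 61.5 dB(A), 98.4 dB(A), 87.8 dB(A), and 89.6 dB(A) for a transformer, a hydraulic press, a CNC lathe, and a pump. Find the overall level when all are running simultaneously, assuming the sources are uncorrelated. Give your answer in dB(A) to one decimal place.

For uncorrelated sources the intensities add, so convert each level to linear form, sum, and take 10·log₁₀ of the total.
Σ 10^(L/10) = 10^(61.5/10) + 10^(98.4/10) + 10^(87.8/10) + 10^(89.6/10) = 8.434e+09.
L_total = 10·log₁₀(8.434e+09) = 99.26 dB(A).

99.3 dB(A)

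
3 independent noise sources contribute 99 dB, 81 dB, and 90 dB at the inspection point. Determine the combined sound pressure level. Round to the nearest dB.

100 dB

Incoherent sources combine by intensity addition: L_total = 10·log₁₀(Σ 10^(L_i/10)).
Σ 10^(L/10) = 10^(99/10) + 10^(81/10) + 10^(90/10) = 9.069e+09.
L_total = 10·log₁₀(9.069e+09) = 99.58 dB.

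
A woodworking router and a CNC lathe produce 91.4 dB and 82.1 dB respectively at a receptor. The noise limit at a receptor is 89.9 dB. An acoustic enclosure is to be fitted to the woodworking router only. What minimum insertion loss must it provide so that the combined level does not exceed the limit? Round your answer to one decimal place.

The untreated sources together contribute 10^(82.1/10) = 1.622e+08, i.e. 82.10 dB.
The limit corresponds to 10^(89.9/10) = 9.772e+08; subtracting the fixed part leaves 8.151e+08 for the woodworking router, i.e. 89.11 dB.
So the woodworking router must be reduced from 91.4 to 89.11 dB: IL = 2.29 dB.

2.3 dB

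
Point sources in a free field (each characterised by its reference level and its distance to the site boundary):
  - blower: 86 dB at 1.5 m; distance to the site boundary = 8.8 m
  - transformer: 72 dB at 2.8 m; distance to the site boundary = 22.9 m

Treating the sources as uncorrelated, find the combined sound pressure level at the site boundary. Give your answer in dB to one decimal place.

70.7 dB

First find each source's level at the receiver (point-source: −20·log₁₀(r/r_ref)), then combine on an intensity basis.
blower: 86 − 20·log₁₀(8.8/1.5) = 86 − 15.37 = 70.63 dB.
transformer: 72 − 20·log₁₀(22.9/2.8) = 72 − 18.25 = 53.75 dB.
Σ 10^(L/10) = 1.180e+07 → L_total = 10·log₁₀(1.180e+07) = 70.72 dB.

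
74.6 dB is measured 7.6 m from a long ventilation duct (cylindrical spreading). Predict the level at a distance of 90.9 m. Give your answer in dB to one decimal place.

63.8 dB

Line-source attenuation: ΔL = 10·log₁₀(r₂/r₁) = 10·log₁₀(90.9/7.6) = 10.778 dB.
L₂ = 74.6 − 10·log₁₀(90.9/7.6) = 74.6 − 10.778 = 63.82 dB.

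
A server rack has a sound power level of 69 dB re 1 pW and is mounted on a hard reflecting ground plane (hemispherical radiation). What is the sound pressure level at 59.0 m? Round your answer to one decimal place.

25.6 dB

The power spreads over a hemisphere of area 2π·r², so L_p = L_w − 10·log₁₀(2π·r²).
2π·r² = 2.187e+04 m², 10·log₁₀ of that is 43.399 dB.
L_p = 69 − 43.399 = 25.60 dB.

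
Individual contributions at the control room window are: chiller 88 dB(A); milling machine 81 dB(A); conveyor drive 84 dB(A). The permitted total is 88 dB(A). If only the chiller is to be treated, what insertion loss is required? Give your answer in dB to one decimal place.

4.0 dB

Everything except the chiller sums to 10^(81/10) + 10^(84/10) = 3.771e+08 in linear terms, 85.76 dB(A).
The limit corresponds to 10^(88/10) = 6.310e+08; subtracting the fixed part leaves 2.539e+08 for the chiller, i.e. 84.05 dB(A).
Required insertion loss = 88 − 84.05 = 3.95 dB.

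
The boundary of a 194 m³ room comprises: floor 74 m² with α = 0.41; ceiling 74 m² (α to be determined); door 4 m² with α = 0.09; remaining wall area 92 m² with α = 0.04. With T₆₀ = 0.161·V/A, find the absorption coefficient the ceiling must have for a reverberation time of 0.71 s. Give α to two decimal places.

0.13

A = 0.161·V/T₆₀ = 0.161·194/0.71 = 43.99 m² sabins.
Absorption from the other surfaces = 74·0.41 + 4·0.09 + 92·0.04 = 34.38 m², so the ceiling must supply 9.61 m² over 74 m².
α = 9.61/74 = 0.130.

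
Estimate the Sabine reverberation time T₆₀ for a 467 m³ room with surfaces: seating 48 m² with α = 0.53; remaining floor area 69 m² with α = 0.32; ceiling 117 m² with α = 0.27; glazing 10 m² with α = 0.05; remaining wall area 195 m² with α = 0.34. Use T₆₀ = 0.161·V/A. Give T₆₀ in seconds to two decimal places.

0.52 s

Total absorption A = 48·0.53 + 69·0.32 + 117·0.27 + 10·0.05 + 195·0.34 = 145.91 m² sabins.
T₆₀ = 0.161 × 467 / 145.91 = 0.515 s.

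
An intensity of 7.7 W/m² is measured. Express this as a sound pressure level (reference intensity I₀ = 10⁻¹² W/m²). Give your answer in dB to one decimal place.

I/I₀ = 7.7/10⁻¹² = 7.7×10^12, and L = 10·log₁₀(I/I₀).
L = 10·(0.8865 + 12) = 128.86 dB.

128.9 dB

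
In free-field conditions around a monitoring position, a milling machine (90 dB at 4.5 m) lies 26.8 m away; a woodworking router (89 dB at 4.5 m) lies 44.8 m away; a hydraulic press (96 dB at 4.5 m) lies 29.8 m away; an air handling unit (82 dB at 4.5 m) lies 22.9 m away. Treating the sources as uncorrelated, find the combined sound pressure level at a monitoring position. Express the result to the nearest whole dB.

81 dB

Apply inverse-square spreading to bring every level to the receiver, then sum 10^(L/10).
milling machine: 90 − 20·log₁₀(26.8/4.5) = 90 − 15.50 = 74.50 dB.
woodworking router: 89 − 20·log₁₀(44.8/4.5) = 89 − 19.96 = 69.04 dB.
hydraulic press: 96 − 20·log₁₀(29.8/4.5) = 96 − 16.42 = 79.58 dB.
air handling unit: 82 − 20·log₁₀(22.9/4.5) = 82 − 14.13 = 67.87 dB.
Σ 10^(L/10) = 1.331e+08 → L_total = 10·log₁₀(1.331e+08) = 81.24 dB.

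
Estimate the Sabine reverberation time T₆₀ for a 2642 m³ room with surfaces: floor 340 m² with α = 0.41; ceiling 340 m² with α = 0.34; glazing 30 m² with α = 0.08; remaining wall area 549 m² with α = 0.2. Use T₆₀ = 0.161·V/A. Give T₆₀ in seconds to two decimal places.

Summing Sᵢαᵢ: 340·0.41 + 340·0.34 + 30·0.08 + 549·0.2 = 367.20 m².
T₆₀ = 0.161 × 2642 / 367.20 = 1.158 s.

1.16 s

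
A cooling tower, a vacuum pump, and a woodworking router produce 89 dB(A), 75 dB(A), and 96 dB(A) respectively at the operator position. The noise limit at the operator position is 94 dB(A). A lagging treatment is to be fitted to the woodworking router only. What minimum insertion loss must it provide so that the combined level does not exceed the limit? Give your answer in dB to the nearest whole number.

Fixed contribution from the other sources: Σ 10^(L/10) = 10^(89/10) + 10^(75/10) = 8.260e+08 (89.17 dB(A)).
The limit corresponds to 10^(94/10) = 2.512e+09; subtracting the fixed part leaves 1.686e+09 for the woodworking router, i.e. 92.27 dB(A).
Required insertion loss = 96 − 92.27 = 3.73 dB.

4 dB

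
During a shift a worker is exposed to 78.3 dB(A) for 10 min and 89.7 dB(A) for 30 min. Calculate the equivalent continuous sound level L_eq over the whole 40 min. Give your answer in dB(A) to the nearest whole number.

89 dB(A)

The energy average is taken in the linear domain: L_eq = 10·log₁₀[(Σ tᵢ·10^(Lᵢ/10))/T], T = 40 min.
Σ tᵢ·10^(Lᵢ/10) = 10·10^(78.3/10) + 30·10^(89.7/10) = 2.867e+10.
L_eq = 10·log₁₀(2.867e+10/40) = 88.55 dB(A).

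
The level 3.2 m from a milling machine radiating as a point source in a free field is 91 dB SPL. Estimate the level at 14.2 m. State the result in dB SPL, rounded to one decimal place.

78.1 dB SPL

Point-source attenuation: ΔL = 20·log₁₀(r₂/r₁) = 20·log₁₀(14.2/3.2) = 12.943 dB.
L₂ = 91 − 20·log₁₀(14.2/3.2) = 91 − 12.943 = 78.06 dB SPL.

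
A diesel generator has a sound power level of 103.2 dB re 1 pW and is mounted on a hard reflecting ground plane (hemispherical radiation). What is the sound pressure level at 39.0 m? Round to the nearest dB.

63 dB

The power spreads over a hemisphere of area 2π·r², so L_p = L_w − 10·log₁₀(2π·r²).
2π·r² = 9557 m², 10·log₁₀ of that is 39.803 dB.
L_p = 103.2 − 39.803 = 63.40 dB.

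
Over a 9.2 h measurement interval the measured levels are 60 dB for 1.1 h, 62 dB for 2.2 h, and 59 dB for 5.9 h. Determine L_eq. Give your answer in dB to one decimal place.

The energy average is taken in the linear domain: L_eq = 10·log₁₀[(Σ tᵢ·10^(Lᵢ/10))/T], T = 9.2 h.
Σ tᵢ·10^(Lᵢ/10) = 1.1·10^(60/10) + 2.2·10^(62/10) + 5.9·10^(59/10) = 9.273e+06.
L_eq = 10·log₁₀(9.273e+06/9.2) = 60.03 dB.

60.0 dB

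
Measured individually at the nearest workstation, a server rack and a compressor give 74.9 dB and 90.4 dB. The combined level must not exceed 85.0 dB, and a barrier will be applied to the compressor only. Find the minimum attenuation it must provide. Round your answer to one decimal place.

5.8 dB

Everything except the compressor sums to 10^(74.9/10) = 3.090e+07 in linear terms, 74.90 dB.
To meet 85.0 dB overall, the treated compressor may contribute at most 10^(85.0/10) − 3.090e+07 = 2.853e+08, i.e. 84.55 dB.
Required insertion loss = 90.4 − 84.55 = 5.85 dB.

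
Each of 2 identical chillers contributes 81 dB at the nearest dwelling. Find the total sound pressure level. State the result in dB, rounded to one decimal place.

With 2 equal, uncorrelated contributions the intensity is 2× that of one unit, giving a rise of 10·log₁₀ 2.
L_total = 81 + 10·log₁₀(2) = 81 + 3.010 = 84.01 dB.

84.0 dB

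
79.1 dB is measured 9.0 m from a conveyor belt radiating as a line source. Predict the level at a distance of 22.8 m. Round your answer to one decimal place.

75.1 dB

Line-source attenuation: ΔL = 10·log₁₀(r₂/r₁) = 10·log₁₀(22.8/9.0) = 4.037 dB.
L₂ = 79.1 − 10·log₁₀(22.8/9.0) = 79.1 − 4.037 = 75.06 dB.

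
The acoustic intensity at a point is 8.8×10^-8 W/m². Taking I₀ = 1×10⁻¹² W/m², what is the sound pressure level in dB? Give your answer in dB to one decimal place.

49.4 dB

Dividing by I₀ shifts the exponent by 12: I/I₀ = 8.8×10^4.
L = 10·(0.9445 + 4) = 49.44 dB.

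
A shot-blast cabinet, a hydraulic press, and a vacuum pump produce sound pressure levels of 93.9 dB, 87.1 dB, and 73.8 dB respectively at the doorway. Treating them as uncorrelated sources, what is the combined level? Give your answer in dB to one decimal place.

94.8 dB

Incoherent sources combine by intensity addition: L_total = 10·log₁₀(Σ 10^(L_i/10)).
Σ 10^(L/10) = 10^(93.9/10) + 10^(87.1/10) + 10^(73.8/10) = 2.992e+09.
L_total = 10·log₁₀(2.992e+09) = 94.76 dB.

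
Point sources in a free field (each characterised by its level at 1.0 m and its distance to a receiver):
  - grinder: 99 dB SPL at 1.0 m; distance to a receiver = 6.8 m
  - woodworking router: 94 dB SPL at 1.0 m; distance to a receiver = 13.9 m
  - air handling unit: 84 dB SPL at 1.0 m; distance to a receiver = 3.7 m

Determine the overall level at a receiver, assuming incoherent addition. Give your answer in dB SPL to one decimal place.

Apply inverse-square spreading to bring every level to the receiver, then sum 10^(L/10).
grinder: 99 − 20·log₁₀(6.8/1.0) = 99 − 16.65 = 82.35 dB SPL.
woodworking router: 94 − 20·log₁₀(13.9/1.0) = 94 − 22.86 = 71.14 dB SPL.
air handling unit: 84 − 20·log₁₀(3.7/1.0) = 84 − 11.36 = 72.64 dB SPL.
Σ 10^(L/10) = 2.031e+08 → L_total = 10·log₁₀(2.031e+08) = 83.08 dB SPL.

83.1 dB SPL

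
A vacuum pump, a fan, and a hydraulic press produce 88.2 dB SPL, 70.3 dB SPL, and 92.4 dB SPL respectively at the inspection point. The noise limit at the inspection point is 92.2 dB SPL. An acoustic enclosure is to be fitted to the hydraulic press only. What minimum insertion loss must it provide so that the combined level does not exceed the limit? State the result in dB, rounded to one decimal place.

Everything except the hydraulic press sums to 10^(88.2/10) + 10^(70.3/10) = 6.714e+08 in linear terms, 88.27 dB SPL.
The limit corresponds to 10^(92.2/10) = 1.660e+09; subtracting the fixed part leaves 9.882e+08 for the hydraulic press, i.e. 89.95 dB SPL.
Required insertion loss = 92.4 − 89.95 = 2.45 dB.

2.5 dB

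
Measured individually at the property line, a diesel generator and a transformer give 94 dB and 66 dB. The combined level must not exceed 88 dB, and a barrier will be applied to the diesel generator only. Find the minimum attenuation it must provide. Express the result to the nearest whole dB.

Fixed contribution from the other source: Σ 10^(L/10) = 10^(66/10) = 3.981e+06 (66.00 dB).
The limit corresponds to 10^(88/10) = 6.310e+08; subtracting the fixed part leaves 6.270e+08 for the diesel generator, i.e. 87.97 dB.
Required insertion loss = 94 − 87.97 = 6.03 dB.

6 dB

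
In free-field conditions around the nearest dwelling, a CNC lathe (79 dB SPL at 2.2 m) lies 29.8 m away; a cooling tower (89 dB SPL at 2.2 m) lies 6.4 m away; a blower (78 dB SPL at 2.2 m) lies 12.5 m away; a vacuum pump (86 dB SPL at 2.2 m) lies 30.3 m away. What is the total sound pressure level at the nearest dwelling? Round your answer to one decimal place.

79.9 dB SPL

First find each source's level at the receiver (point-source: −20·log₁₀(r/r_ref)), then combine on an intensity basis.
CNC lathe: 79 − 20·log₁₀(29.8/2.2) = 79 − 22.64 = 56.36 dB SPL.
cooling tower: 89 − 20·log₁₀(6.4/2.2) = 89 − 9.28 = 79.72 dB SPL.
blower: 78 − 20·log₁₀(12.5/2.2) = 78 − 15.09 = 62.91 dB SPL.
vacuum pump: 86 − 20·log₁₀(30.3/2.2) = 86 − 22.78 = 63.22 dB SPL.
Σ 10^(L/10) = 9.835e+07 → L_total = 10·log₁₀(9.835e+07) = 79.93 dB SPL.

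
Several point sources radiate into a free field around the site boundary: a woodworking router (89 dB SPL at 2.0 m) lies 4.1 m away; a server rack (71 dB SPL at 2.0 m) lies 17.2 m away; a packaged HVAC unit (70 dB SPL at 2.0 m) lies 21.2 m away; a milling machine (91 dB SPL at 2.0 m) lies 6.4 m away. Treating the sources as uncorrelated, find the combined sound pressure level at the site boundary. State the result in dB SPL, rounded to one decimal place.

Apply inverse-square spreading to bring every level to the receiver, then sum 10^(L/10).
woodworking router: 89 − 20·log₁₀(4.1/2.0) = 89 − 6.24 = 82.76 dB SPL.
server rack: 71 − 20·log₁₀(17.2/2.0) = 71 − 18.69 = 52.31 dB SPL.
packaged HVAC unit: 70 − 20·log₁₀(21.2/2.0) = 70 − 20.51 = 49.49 dB SPL.
milling machine: 91 − 20·log₁₀(6.4/2.0) = 91 − 10.10 = 80.90 dB SPL.
Σ 10^(L/10) = 3.122e+08 → L_total = 10·log₁₀(3.122e+08) = 84.94 dB SPL.

84.9 dB SPL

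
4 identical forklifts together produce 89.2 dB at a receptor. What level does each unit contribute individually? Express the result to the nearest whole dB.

83 dB

For N identical incoherent sources L_total = L₁ + 10·log₁₀ N, so L₁ = 89.2 − 10·log₁₀(4) = 89.2 − 6.021.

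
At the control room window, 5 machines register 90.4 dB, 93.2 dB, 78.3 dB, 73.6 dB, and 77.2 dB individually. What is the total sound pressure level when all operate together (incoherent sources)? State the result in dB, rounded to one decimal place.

Incoherent sources combine by intensity addition: L_total = 10·log₁₀(Σ 10^(L_i/10)).
Σ 10^(L/10) = 10^(90.4/10) + 10^(93.2/10) + 10^(78.3/10) + 10^(73.6/10) + 10^(77.2/10) = 3.329e+09.
L_total = 10·log₁₀(3.329e+09) = 95.22 dB.

95.2 dB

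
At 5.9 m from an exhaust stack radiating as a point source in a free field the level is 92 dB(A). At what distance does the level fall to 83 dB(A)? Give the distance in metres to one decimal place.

The 9.0 dB drop corresponds to a distance ratio of 10^(9.0/20) for a point source.
r₂ = 5.9·10^((92−83)/20) = 5.9·10^(9.0/20) = 16.63 m.

16.6 m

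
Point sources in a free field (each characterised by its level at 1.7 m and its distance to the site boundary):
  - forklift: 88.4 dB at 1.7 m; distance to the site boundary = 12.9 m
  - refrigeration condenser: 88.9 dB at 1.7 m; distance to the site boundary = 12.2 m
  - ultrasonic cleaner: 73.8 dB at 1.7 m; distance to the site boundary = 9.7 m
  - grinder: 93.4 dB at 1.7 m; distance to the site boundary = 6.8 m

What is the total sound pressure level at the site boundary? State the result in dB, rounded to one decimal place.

82.2 dB

Propagate each source to the receiver with L = L_ref − 20·log₁₀(r/r_ref), then add intensities.
forklift: 88.4 − 20·log₁₀(12.9/1.7) = 88.4 − 17.60 = 70.80 dB.
refrigeration condenser: 88.9 − 20·log₁₀(12.2/1.7) = 88.9 − 17.12 = 71.78 dB.
ultrasonic cleaner: 73.8 − 20·log₁₀(9.7/1.7) = 73.8 − 15.13 = 58.67 dB.
grinder: 93.4 − 20·log₁₀(6.8/1.7) = 93.4 − 12.04 = 81.36 dB.
Σ 10^(L/10) = 1.646e+08 → L_total = 10·log₁₀(1.646e+08) = 82.16 dB.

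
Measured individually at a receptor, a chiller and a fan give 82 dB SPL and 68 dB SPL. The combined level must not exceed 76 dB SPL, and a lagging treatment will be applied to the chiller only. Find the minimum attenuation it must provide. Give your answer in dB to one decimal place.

6.7 dB

Fixed contribution from the other source: Σ 10^(L/10) = 10^(68/10) = 6.310e+06 (68.00 dB SPL).
To meet 76 dB SPL overall, the treated chiller may contribute at most 10^(76/10) − 6.310e+06 = 3.350e+07, i.e. 75.25 dB SPL.
So the chiller must be reduced from 82 to 75.25 dB SPL: IL = 6.75 dB.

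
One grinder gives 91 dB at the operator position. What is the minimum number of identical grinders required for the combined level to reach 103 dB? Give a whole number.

Need L₁ + 10·log₁₀ N ≥ 103, i.e. log₁₀ N ≥ 1.20.
N ≥ 10^(12.0/10) = 15.849, so N = 16.

16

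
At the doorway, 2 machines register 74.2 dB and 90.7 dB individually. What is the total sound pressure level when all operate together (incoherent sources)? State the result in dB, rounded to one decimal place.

90.8 dB

For uncorrelated sources the intensities add, so convert each level to linear form, sum, and take 10·log₁₀ of the total.
Σ 10^(L/10) = 10^(74.2/10) + 10^(90.7/10) = 1.201e+09.
L_total = 10·log₁₀(1.201e+09) = 90.80 dB.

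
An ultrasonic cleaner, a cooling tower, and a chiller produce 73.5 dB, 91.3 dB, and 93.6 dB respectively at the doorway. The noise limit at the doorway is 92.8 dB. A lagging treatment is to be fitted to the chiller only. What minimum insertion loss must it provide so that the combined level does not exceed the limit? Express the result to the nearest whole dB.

6 dB

Fixed contribution from the other sources: Σ 10^(L/10) = 10^(73.5/10) + 10^(91.3/10) = 1.371e+09 (91.37 dB).
To meet 92.8 dB overall, the treated chiller may contribute at most 10^(92.8/10) − 1.371e+09 = 5.341e+08, i.e. 87.28 dB.
Required insertion loss = 93.6 − 87.28 = 6.32 dB.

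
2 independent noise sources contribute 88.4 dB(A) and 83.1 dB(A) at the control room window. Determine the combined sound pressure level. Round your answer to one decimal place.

89.5 dB(A)

Incoherent sources combine by intensity addition: L_total = 10·log₁₀(Σ 10^(L_i/10)).
Σ 10^(L/10) = 10^(88.4/10) + 10^(83.1/10) = 8.960e+08.
L_total = 10·log₁₀(8.960e+08) = 89.52 dB(A).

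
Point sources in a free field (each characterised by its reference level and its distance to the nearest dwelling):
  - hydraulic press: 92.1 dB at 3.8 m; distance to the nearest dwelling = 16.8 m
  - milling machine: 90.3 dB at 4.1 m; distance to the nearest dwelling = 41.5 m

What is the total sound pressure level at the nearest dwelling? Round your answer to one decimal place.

First find each source's level at the receiver (point-source: −20·log₁₀(r/r_ref)), then combine on an intensity basis.
hydraulic press: 92.1 − 20·log₁₀(16.8/3.8) = 92.1 − 12.91 = 79.19 dB.
milling machine: 90.3 − 20·log₁₀(41.5/4.1) = 90.3 − 20.11 = 70.19 dB.
Σ 10^(L/10) = 9.343e+07 → L_total = 10·log₁₀(9.343e+07) = 79.71 dB.

79.7 dB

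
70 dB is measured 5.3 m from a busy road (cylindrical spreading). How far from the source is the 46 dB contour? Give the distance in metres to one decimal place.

For a line source L₁ − L₂ = 10·log₁₀(r₂/r₁), so r₂ = r₁·10^((L₁−L₂)/10).
r₂ = 5.3·10^((70−46)/10) = 5.3·10^(24.0/10) = 1331.30 m.

1331.3 m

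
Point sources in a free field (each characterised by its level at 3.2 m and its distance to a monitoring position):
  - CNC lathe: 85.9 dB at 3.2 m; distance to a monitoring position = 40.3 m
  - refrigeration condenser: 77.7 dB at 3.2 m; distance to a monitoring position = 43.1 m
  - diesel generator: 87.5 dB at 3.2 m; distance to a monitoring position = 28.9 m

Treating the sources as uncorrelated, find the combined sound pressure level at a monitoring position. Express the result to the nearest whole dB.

First find each source's level at the receiver (point-source: −20·log₁₀(r/r_ref)), then combine on an intensity basis.
CNC lathe: 85.9 − 20·log₁₀(40.3/3.2) = 85.9 − 22.00 = 63.90 dB.
refrigeration condenser: 77.7 − 20·log₁₀(43.1/3.2) = 77.7 − 22.59 = 55.11 dB.
diesel generator: 87.5 − 20·log₁₀(28.9/3.2) = 87.5 − 19.11 = 68.39 dB.
Σ 10^(L/10) = 9.672e+06 → L_total = 10·log₁₀(9.672e+06) = 69.86 dB.

70 dB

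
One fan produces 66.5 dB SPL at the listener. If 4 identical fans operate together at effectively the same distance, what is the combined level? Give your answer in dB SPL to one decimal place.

N identical incoherent sources raise the level by 10·log₁₀ N.
L_total = 66.5 + 10·log₁₀(4) = 66.5 + 6.021 = 72.52 dB SPL.

72.5 dB SPL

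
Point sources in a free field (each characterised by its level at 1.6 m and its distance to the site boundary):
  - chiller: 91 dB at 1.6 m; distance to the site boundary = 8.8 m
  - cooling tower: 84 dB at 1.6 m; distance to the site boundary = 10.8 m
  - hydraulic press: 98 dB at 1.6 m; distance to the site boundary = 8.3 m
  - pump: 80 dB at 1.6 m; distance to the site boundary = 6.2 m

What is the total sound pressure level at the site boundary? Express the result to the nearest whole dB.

85 dB

Propagate each source to the receiver with L = L_ref − 20·log₁₀(r/r_ref), then add intensities.
chiller: 91 − 20·log₁₀(8.8/1.6) = 91 − 14.81 = 76.19 dB.
cooling tower: 84 − 20·log₁₀(10.8/1.6) = 84 − 16.59 = 67.41 dB.
hydraulic press: 98 − 20·log₁₀(8.3/1.6) = 98 − 14.30 = 83.70 dB.
pump: 80 − 20·log₁₀(6.2/1.6) = 80 − 11.77 = 68.23 dB.
Σ 10^(L/10) = 2.883e+08 → L_total = 10·log₁₀(2.883e+08) = 84.60 dB.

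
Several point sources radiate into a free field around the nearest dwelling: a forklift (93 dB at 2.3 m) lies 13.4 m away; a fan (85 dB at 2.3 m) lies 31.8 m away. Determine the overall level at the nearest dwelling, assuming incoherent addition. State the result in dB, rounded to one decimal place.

77.8 dB

Apply inverse-square spreading to bring every level to the receiver, then sum 10^(L/10).
forklift: 93 − 20·log₁₀(13.4/2.3) = 93 − 15.31 = 77.69 dB.
fan: 85 − 20·log₁₀(31.8/2.3) = 85 − 22.81 = 62.19 dB.
Σ 10^(L/10) = 6.044e+07 → L_total = 10·log₁₀(6.044e+07) = 77.81 dB.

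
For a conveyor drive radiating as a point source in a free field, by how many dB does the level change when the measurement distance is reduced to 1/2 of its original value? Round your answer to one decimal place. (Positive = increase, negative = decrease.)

+6.0 dB

With spherical spreading the level changes by −20·log₁₀(r₂/r₁).
ΔL = −20·log₁₀(0.5) = +6.02 dB.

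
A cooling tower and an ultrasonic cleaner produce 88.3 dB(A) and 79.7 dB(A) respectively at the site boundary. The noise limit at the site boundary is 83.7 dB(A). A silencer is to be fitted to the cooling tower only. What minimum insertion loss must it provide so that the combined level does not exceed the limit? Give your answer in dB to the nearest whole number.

7 dB

Fixed contribution from the other source: Σ 10^(L/10) = 10^(79.7/10) = 9.333e+07 (79.70 dB(A)).
The limit corresponds to 10^(83.7/10) = 2.344e+08; subtracting the fixed part leaves 1.411e+08 for the cooling tower, i.e. 81.50 dB(A).
So the cooling tower must be reduced from 88.3 to 81.50 dB(A): IL = 6.80 dB.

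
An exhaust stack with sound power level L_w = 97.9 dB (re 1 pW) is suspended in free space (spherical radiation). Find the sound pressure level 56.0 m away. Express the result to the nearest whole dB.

L_p = L_w − 10·log₁₀(4π·r²) with r = 56.0 m.
4π·r² = 3.941e+04 m², 10·log₁₀ of that is 45.956 dB.
L_p = 97.9 − 45.956 = 51.94 dB.

52 dB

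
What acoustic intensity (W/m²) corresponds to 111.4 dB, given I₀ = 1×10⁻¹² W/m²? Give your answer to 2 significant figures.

I = I₀·10^(L/10) = 10⁻¹² × 10^(111.4/10) = 10^(-0.860).

0.14 W/m²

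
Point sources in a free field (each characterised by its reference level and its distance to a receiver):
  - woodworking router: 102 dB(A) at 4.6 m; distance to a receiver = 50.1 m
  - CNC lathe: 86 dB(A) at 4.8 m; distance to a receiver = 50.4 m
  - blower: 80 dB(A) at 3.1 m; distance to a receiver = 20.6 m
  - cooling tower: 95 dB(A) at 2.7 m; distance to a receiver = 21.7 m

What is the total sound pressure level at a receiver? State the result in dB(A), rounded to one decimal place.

82.8 dB(A)

Propagate each source to the receiver with L = L_ref − 20·log₁₀(r/r_ref), then add intensities.
woodworking router: 102 − 20·log₁₀(50.1/4.6) = 102 − 20.74 = 81.26 dB(A).
CNC lathe: 86 − 20·log₁₀(50.4/4.8) = 86 − 20.42 = 65.58 dB(A).
blower: 80 − 20·log₁₀(20.6/3.1) = 80 − 16.45 = 63.55 dB(A).
cooling tower: 95 − 20·log₁₀(21.7/2.7) = 95 − 18.10 = 76.90 dB(A).
Σ 10^(L/10) = 1.884e+08 → L_total = 10·log₁₀(1.884e+08) = 82.75 dB(A).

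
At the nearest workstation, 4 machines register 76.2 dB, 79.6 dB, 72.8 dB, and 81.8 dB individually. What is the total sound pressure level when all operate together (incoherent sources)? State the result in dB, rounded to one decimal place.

84.8 dB

Incoherent sources combine by intensity addition: L_total = 10·log₁₀(Σ 10^(L_i/10)).
Σ 10^(L/10) = 10^(76.2/10) + 10^(79.6/10) + 10^(72.8/10) + 10^(81.8/10) = 3.033e+08.
L_total = 10·log₁₀(3.033e+08) = 84.82 dB.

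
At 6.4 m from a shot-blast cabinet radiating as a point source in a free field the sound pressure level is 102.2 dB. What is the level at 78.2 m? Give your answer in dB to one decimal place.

80.5 dB

Point-source attenuation: ΔL = 20·log₁₀(r₂/r₁) = 20·log₁₀(78.2/6.4) = 21.741 dB.
L₂ = 102.2 − 20·log₁₀(78.2/6.4) = 102.2 − 21.741 = 80.46 dB.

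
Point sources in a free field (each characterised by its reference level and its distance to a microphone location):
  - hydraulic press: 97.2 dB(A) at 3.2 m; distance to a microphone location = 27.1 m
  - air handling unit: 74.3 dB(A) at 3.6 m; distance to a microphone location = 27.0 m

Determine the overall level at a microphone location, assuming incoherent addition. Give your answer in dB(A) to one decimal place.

78.7 dB(A)

Apply inverse-square spreading to bring every level to the receiver, then sum 10^(L/10).
hydraulic press: 97.2 − 20·log₁₀(27.1/3.2) = 97.2 − 18.56 = 78.64 dB(A).
air handling unit: 74.3 − 20·log₁₀(27.0/3.6) = 74.3 − 17.50 = 56.80 dB(A).
Σ 10^(L/10) = 7.365e+07 → L_total = 10·log₁₀(7.365e+07) = 78.67 dB(A).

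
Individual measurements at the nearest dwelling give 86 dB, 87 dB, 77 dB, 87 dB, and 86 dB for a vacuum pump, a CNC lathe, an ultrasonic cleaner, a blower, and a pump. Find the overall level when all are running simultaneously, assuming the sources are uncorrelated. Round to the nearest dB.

93 dB

For uncorrelated sources the intensities add, so convert each level to linear form, sum, and take 10·log₁₀ of the total.
Σ 10^(L/10) = 10^(86/10) + 10^(87/10) + 10^(77/10) + 10^(87/10) + 10^(86/10) = 1.849e+09.
L_total = 10·log₁₀(1.849e+09) = 92.67 dB.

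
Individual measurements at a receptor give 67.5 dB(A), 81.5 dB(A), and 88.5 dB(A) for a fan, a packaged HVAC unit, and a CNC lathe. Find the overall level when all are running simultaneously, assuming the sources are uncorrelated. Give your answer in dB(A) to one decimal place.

89.3 dB(A)

For uncorrelated sources the intensities add, so convert each level to linear form, sum, and take 10·log₁₀ of the total.
Σ 10^(L/10) = 10^(67.5/10) + 10^(81.5/10) + 10^(88.5/10) = 8.548e+08.
L_total = 10·log₁₀(8.548e+08) = 89.32 dB(A).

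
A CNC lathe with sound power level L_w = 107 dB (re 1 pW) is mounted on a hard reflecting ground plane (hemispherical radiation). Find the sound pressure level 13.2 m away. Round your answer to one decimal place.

Free-field hemispherical radiation: L_p = L_w − 10·log₁₀(2π·r²), r = 13.2 m.
2π·r² = 1095 m², 10·log₁₀ of that is 30.393 dB.
L_p = 107 − 30.393 = 76.61 dB.

76.6 dB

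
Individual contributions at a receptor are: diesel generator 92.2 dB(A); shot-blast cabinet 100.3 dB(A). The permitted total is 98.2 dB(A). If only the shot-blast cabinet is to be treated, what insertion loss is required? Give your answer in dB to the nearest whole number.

3 dB

The untreated sources together contribute 10^(92.2/10) = 1.660e+09, i.e. 92.20 dB(A).
To meet 98.2 dB(A) overall, the treated shot-blast cabinet may contribute at most 10^(98.2/10) − 1.660e+09 = 4.947e+09, i.e. 96.94 dB(A).
So the shot-blast cabinet must be reduced from 100.3 to 96.94 dB(A): IL = 3.36 dB.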